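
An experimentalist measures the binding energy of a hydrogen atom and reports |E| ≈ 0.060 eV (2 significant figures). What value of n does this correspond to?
n = 15

The exact energy levels follow E_n = -13.6057 eV / n².

The measured value (-0.060 eV) is reported to only 2 significant figures, so we must test candidate n values and see which one matches to that precision.

Candidate energies:
  n = 13:  E = -13.6057/13² = -0.08051 eV
  n = 14:  E = -13.6057/14² = -0.06942 eV
  n = 15:  E = -13.6057/15² = -0.06047 eV  ← matches
  n = 16:  E = -13.6057/16² = -0.05315 eV
  n = 17:  E = -13.6057/17² = -0.04708 eV

Checking against the measurement of -0.060 eV (2 sig figs), only n = 15 agrees:
E_15 = -0.06047 eV, which rounds to -0.060 eV ✓

Therefore n = 15.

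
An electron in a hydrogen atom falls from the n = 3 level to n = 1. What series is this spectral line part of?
Lyman series

The spectral series in hydrogen are named based on the final (lower) energy level:
- Lyman series: n_final = 1 (ultraviolet)
- Balmer series: n_final = 2 (visible/near-UV)
- Paschen series: n_final = 3 (infrared)
- Brackett series: n_final = 4 (infrared)
- Pfund series: n_final = 5 (far infrared)

Since this transition ends at n = 1, it belongs to the Lyman series.

For reference, this 3 → 1 line has photon energy
ΔE = 13.6057 eV × (1/1² - 1/3²) = 12.093955556 eV,
corresponding to wavelength λ = hc/ΔE = 1239.84 eV·nm / 12.093955556 eV = 102.517327 nm in the ultraviolet region.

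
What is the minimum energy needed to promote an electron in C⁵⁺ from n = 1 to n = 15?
487.63 eV

The energy levels of a hydrogen-like atom are E_n = -13.6057 Z² eV / n².

Energy at n = 1: E_1 = -13.6057 × 6² / 1² = -489.80520 eV
Energy at n = 15: E_15 = -13.6057 × 6² / 15² = -2.17691 eV

The excitation energy is the difference:
ΔE = E_15 - E_1
ΔE = -2.17691 - (-489.80520)
ΔE = 487.63 eV

Since this is positive, energy must be absorbed (photon absorption).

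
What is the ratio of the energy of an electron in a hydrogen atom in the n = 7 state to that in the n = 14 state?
4.0000

Using E_n = -13.6057 Z² / n² eV with Z = 1:

E_7 = -13.6057 / 7² = -13.6057 / 49 = -0.2776673469 eV
E_14 = -13.6057 / 14² = -13.6057 / 196 = -0.0694168367 eV

The ratio is:
E_7/E_14 = (-0.2776673469) / (-0.0694168367)
E_7/E_14 = (-13.6057/49) / (-13.6057/196)
E_7/E_14 = 196/49
E_7/E_14 = 4.0000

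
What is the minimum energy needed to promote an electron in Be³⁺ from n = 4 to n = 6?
7.55872 eV

The energy levels of a hydrogen-like atom are E_n = -13.6057 Z² eV / n².

Energy at n = 4: E_4 = -13.6057 × 4² / 4² = -13.60570000 eV
Energy at n = 6: E_6 = -13.6057 × 4² / 6² = -6.04697778 eV

The excitation energy is the difference:
ΔE = E_6 - E_4
ΔE = -6.04697778 - (-13.60570000)
ΔE = 7.55872 eV

Since this is positive, energy must be absorbed (photon absorption).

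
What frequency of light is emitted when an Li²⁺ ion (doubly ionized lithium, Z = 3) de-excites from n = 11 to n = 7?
3.5956e+14 Hz

First, find the transition energy:
E_11 = -13.6057 × 3² / 11² = -1.0119942 eV
E_7 = -13.6057 × 3² / 7² = -2.4990061 eV
|ΔE| = |E_7 - E_11| = 1.4870119 eV

Convert to Joules: E = 1.4870119 eV × (1.602177 × 10⁻¹⁹ J/eV) = 2.382456e-19 J

Using E = hf:
f = E/h = 2.382456e-19 J / (6.62607 × 10⁻³⁴ J·s)
f = 3.5956e+14 Hz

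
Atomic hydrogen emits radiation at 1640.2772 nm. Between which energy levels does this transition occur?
n = 12 → n = 4

First, find the photon energy from the wavelength (hc = 1239.84 eV·nm):
E = hc/λ = 1239.84 eV·nm / 1640.2772 nm = 0.75587224 eV

The energy levels of hydrogen satisfy E_n = -13.6057 / n² eV, so an emission n_i → n_f releases
ΔE = 13.6057 × (1/n_f² − 1/n_i²) eV.

Setting ΔE equal to the photon energy:
1/n_f² − 1/n_i² = 0.75587224 / 13.6057 = 0.055555557

Since 1/n_i² must be positive, we need 1/n_f² > 0.055555557, i.e. n_f ≤ 4. For each allowed n_f, solve n_i = (1/n_f² − 0.055555557)^(−1/2) and check whether it is a whole number:
  n_f = 1: 1/n_i² = 1.000000000 − 0.055555557 = 0.944444443 → n_i = 1.029  (not an integer) ✗
  n_f = 2: 1/n_i² = 0.250000000 − 0.055555557 = 0.194444443 → n_i = 2.268  (not an integer) ✗
  n_f = 3: 1/n_i² = 0.111111111 − 0.055555557 = 0.055555554 → n_i = 4.243  (not an integer) ✗
  n_f = 4: 1/n_i² = 0.062500000 − 0.055555557 = 0.006944443 → n_i = 12.000  → integer, n_i = 12 ✓

Only n_f = 4 gives an integer upper level, n_i = 12.

The transition is from n = 12 to n = 4 (emission).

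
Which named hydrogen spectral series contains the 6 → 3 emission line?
Paschen series

The spectral series in hydrogen are named based on the final (lower) energy level:
- Lyman series: n_final = 1 (ultraviolet)
- Balmer series: n_final = 2 (visible/near-UV)
- Paschen series: n_final = 3 (infrared)
- Brackett series: n_final = 4 (infrared)
- Pfund series: n_final = 5 (far infrared)

Since this transition ends at n = 3, it belongs to the Paschen series.

For reference, this 6 → 3 line has photon energy
ΔE = 13.6057 eV × (1/3² - 1/6²) = 1.1338083 eV,
corresponding to wavelength λ = hc/ΔE = 1239.84 eV·nm / 1.1338083 eV = 1093.52 nm in the infrared region.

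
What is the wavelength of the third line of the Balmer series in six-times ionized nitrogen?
8.8558 nm

The lines of a series are numbered from the longest wavelength (smallest ΔE) outward; the third line is the transition from n = n_f + 3 to n_f.
The Balmer series has all transitions ending at n_f = 2.

For N⁶⁺ (Z = 7), the third line (γ-line) is the jump from n = 5 to n = 2:
E_5 = -13.6057 × 7² / 5² = -26.667172 eV
E_2 = -13.6057 × 7² / 2² = -166.669825 eV
ΔE = E_5 - E_2 = 140.002653 eV

λ = hc/E = 1239.84 eV·nm / 140.002653 eV
λ = 8.8558 nm

This is the γ-line of the Balmer series in N⁶⁺.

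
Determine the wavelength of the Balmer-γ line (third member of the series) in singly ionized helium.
108.48 nm

The lines of a series are numbered from the longest wavelength (smallest ΔE) outward; the third line is the transition from n = n_f + 3 to n_f.
The Balmer series has all transitions ending at n_f = 2.

For He⁺ (Z = 2), the third line (γ-line) is the jump from n = 5 to n = 2:
E_5 = -13.6057 × 2² / 5² = -2.17691 eV
E_2 = -13.6057 × 2² / 2² = -13.60570 eV
ΔE = E_5 - E_2 = 11.42879 eV

λ = hc/E = 1239.84 eV·nm / 11.42879 eV
λ = 108.48 nm

This is the γ-line of the Balmer series in He⁺.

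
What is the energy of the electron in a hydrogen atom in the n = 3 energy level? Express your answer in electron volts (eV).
-1.51 eV

The energy levels of a hydrogen-like atom are given by:
E_n = -13.6057 eV / n²

For n = 3:
E_3 = -13.6057 eV / 3²
E_3 = -13.6057 eV / 9
E_3 = -1.51 eV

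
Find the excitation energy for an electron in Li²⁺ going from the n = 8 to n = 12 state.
1.063 eV

The energy levels of a hydrogen-like atom are E_n = -13.6057 Z² eV / n².

Energy at n = 8: E_8 = -13.6057 × 3² / 8² = -1.913302 eV
Energy at n = 12: E_12 = -13.6057 × 3² / 12² = -0.850356 eV

The excitation energy is the difference:
ΔE = E_12 - E_8
ΔE = -0.850356 - (-1.913302)
ΔE = 1.063 eV

Since this is positive, energy must be absorbed (photon absorption).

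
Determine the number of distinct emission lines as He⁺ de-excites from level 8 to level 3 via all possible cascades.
15

The electron can occupy levels n = 3, 4, ..., 8 during de-excitation — that is m = 8 - 3 + 1 = 6 distinct levels.

The number of distinct spectral lines equals the number of ways to choose 2 of these m levels (each pair gives one possible emission transition):

Number of lines = m(m-1)/2 = 6×5/2 = 15

These correspond to all possible transitions between the 6 levels:
8 → 7, 8 → 6, 8 → 5, 8 → 4, 8 → 3, 7 → 6, 7 → 5, 7 → 4...

Each transition produces a photon with a unique energy (and thus wavelength). This count does not depend on Z.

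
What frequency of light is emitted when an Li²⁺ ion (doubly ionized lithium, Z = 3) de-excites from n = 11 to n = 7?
3.60e+14 Hz

First, find the transition energy:
E_11 = -13.6057 × 3² / 11² = -1.01199 eV
E_7 = -13.6057 × 3² / 7² = -2.49901 eV
|ΔE| = |E_7 - E_11| = 1.48702 eV

Convert to Joules: E = 1.48702 eV × (1.602177 × 10⁻¹⁹ J/eV) = 2.3825e-19 J

Using E = hf:
f = E/h = 2.3825e-19 J / (6.62607 × 10⁻³⁴ J·s)
f = 3.60e+14 Hz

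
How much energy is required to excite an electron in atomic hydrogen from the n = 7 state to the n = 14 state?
0.21 eV

The energy levels of a hydrogen-like atom are E_n = -13.6057 eV / n².

Energy at n = 7: E_7 = -13.6057 / 7² = -0.27767 eV
Energy at n = 14: E_14 = -13.6057 / 14² = -0.06942 eV

The excitation energy is the difference:
ΔE = E_14 - E_7
ΔE = -0.06942 - (-0.27767)
ΔE = 0.21 eV

Since this is positive, energy must be absorbed (photon absorption).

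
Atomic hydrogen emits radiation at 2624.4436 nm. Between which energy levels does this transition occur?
n = 6 → n = 4

First, find the photon energy from the wavelength (hc = 1239.84 eV·nm):
E = hc/λ = 1239.84 eV·nm / 2624.4436 nm = 0.47242014 eV

The energy levels of hydrogen satisfy E_n = -13.6057 / n² eV, so an emission n_i → n_f releases
ΔE = 13.6057 × (1/n_f² − 1/n_i²) eV.

Setting ΔE equal to the photon energy:
1/n_f² − 1/n_i² = 0.47242014 / 13.6057 = 0.034722222

Since 1/n_i² must be positive, we need 1/n_f² > 0.034722222, i.e. n_f ≤ 5. For each allowed n_f, solve n_i = (1/n_f² − 0.034722222)^(−1/2) and check whether it is a whole number:
  n_f = 1: 1/n_i² = 1.000000000 − 0.034722222 = 0.965277778 → n_i = 1.018  (not an integer) ✗
  n_f = 2: 1/n_i² = 0.250000000 − 0.034722222 = 0.215277778 → n_i = 2.155  (not an integer) ✗
  n_f = 3: 1/n_i² = 0.111111111 − 0.034722222 = 0.076388889 → n_i = 3.618  (not an integer) ✗
  n_f = 4: 1/n_i² = 0.062500000 − 0.034722222 = 0.027777778 → n_i = 6.000  → integer, n_i = 6 ✓
  n_f = 5: 1/n_i² = 0.040000000 − 0.034722222 = 0.005277778 → n_i = 13.765  (not an integer) ✗

Only n_f = 4 gives an integer upper level, n_i = 6.

The transition is from n = 6 to n = 4 (emission).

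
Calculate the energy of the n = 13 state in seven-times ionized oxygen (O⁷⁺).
-5.152454 eV

For hydrogen-like ions, the energy levels scale with Z²:
E_n = -13.6057 Z² / n² eV

For O⁷⁺ (Z = 8) at n = 13:
E_13 = -13.6057 × 8² / 13²
E_13 = -13.6057 × 64 / 169
E_13 = -870.7648 / 169
E_13 = -5.152454 eV

The energy is 64 times more negative than hydrogen at the same n due to the stronger nuclear charge.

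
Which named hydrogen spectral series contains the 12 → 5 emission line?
Pfund series

The spectral series in hydrogen are named based on the final (lower) energy level:
- Lyman series: n_final = 1 (ultraviolet)
- Balmer series: n_final = 2 (visible/near-UV)
- Paschen series: n_final = 3 (infrared)
- Brackett series: n_final = 4 (infrared)
- Pfund series: n_final = 5 (far infrared)

Since this transition ends at n = 5, it belongs to the Pfund series.

For reference, this 12 → 5 line has photon energy
ΔE = 13.6057 eV × (1/5² - 1/12²) = 0.44974397222 eV,
corresponding to wavelength λ = hc/ΔE = 1239.84 eV·nm / 0.44974397222 eV = 2756.76847 nm in the far infrared region.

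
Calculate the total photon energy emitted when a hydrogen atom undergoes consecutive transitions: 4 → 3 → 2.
2.551 eV

The energy levels of hydrogen are E_n = -13.6057 / n² eV.

First transition (4 → 3):
ΔE₁ = |E_3 - E_4|
ΔE₁ = |-1.511744444 - (-0.850356250)| = 0.661388 eV

Second transition (3 → 2):
ΔE₂ = |E_2 - E_3|
ΔE₂ = |-3.401425000 - (-1.511744444)| = 1.889681 eV

Total energy released:
E_total = ΔE₁ + ΔE₂ = 0.661388 + 1.889681 = 2.551 eV

Note: This equals the direct transition 4 → 2: 2.551 eV ✓
Energy is conserved regardless of the path taken.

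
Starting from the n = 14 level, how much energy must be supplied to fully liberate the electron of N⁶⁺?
3.40143 eV

The ionization energy is the energy needed to remove the electron completely (n → ∞).

For a hydrogen-like ion with Z = 7, E_n = -13.6057 Z² / n² eV.

At n = 14: E_14 = -13.6057 × 7² / 14² = -3.40142500 eV
At n = ∞: E_∞ = 0 eV

Ionization energy = E_∞ - E_14 = 0 - (-3.40142500) = 3.40142500 eV
Ionization energy ≈ 3.40143 eV

This is also called the binding energy of the electron in state n = 14.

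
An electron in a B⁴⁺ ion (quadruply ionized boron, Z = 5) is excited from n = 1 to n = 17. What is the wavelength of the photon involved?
3.657717 nm

First, find the transition energy using E_n = -13.6057 Z² / n² eV:
E_1 = -13.6057 × 5² / 1² = -340.14250000 eV
E_17 = -13.6057 × 5² / 17² = -1.17696367 eV

Photon energy: |ΔE| = |E_17 - E_1| = 338.96553633 eV

Convert to wavelength using E = hc/λ with hc = 1239.84 eV·nm:
λ = hc/E = 1239.84 eV·nm / 338.96553633 eV
λ = 3.657717 nm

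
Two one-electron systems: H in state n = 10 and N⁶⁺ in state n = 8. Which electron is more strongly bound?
N⁶⁺ at n = 8 (E = -10.417 eV)

Using E_n = -13.6057 Z² / n² eV:

H (Z = 1) at n = 10:
E = -13.6057 × 1² / 10² = -13.6057 × 1 / 100 = -0.136057 eV

N⁶⁺ (Z = 7) at n = 8:
E = -13.6057 × 7² / 8² = -13.6057 × 49 / 64 = -10.416864 eV

Since -10.416864 eV < -0.136057 eV,
N⁶⁺ at n = 8 is more tightly bound (requires more energy to ionize).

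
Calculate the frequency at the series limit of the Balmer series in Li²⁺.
7.40215e+15 Hz

The series limit corresponds to the transition from n = ∞ to n = 2.
This is the highest energy (shortest wavelength) transition in the Balmer series.

E_∞ = 0 eV
E_2 = -13.6057 × 3² / 2² = -30.6128250 eV

Energy at series limit:
ΔE = E_∞ - E_2 = 0 - (-30.6128250) = 30.6128250 eV
E = 30.6128250 eV × (1.602177 × 10⁻¹⁹ J/eV) = 4.9047164e-18 J
f = E/h = 4.9047164e-18 J / (6.62607 × 10⁻³⁴ J·s) = 7.40215e+15 Hz

This energy equals the ionization energy from the n = 2 state of Li²⁺.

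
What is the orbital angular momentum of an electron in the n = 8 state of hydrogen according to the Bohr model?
8.4366e-34 J·s (or 8ℏ)

In the Bohr model, angular momentum is quantized:
L = nℏ

where ℏ = h/(2π) = 1.054572e-34 J·s

For n = 8:
L = 8 × 1.054572e-34 J·s
L = 8.4366e-34 J·s

This can also be written as L = 8ℏ.
The angular momentum is an integer multiple of the reduced Planck constant.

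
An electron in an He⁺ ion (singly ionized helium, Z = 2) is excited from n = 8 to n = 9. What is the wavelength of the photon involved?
6947.057 nm

First, find the transition energy using E_n = -13.6057 Z² / n² eV:
E_8 = -13.6057 × 2² / 8² = -0.850356250 eV
E_9 = -13.6057 × 2² / 9² = -0.671886420 eV

Photon energy: |ΔE| = |E_9 - E_8| = 0.178469830 eV

Convert to wavelength using E = hc/λ with hc = 1239.84 eV·nm:
λ = hc/E = 1239.84 eV·nm / 0.178469830 eV
λ = 6947.057 nm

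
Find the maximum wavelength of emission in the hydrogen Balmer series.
656.1109 nm

The longest wavelength corresponds to the smallest energy transition in the series.
The Balmer series has all transitions ending at n_f = 2.

For H, the first line (α-line) is the jump from n = 3 to n = 2:
E_3 = -13.6057 / 3² = -1.51174444 eV
E_2 = -13.6057 / 2² = -3.40142500 eV
ΔE = E_3 - E_2 = 1.88968056 eV

λ = hc/E = 1239.84 eV·nm / 1.88968056 eV
λ = 656.1109 nm

This is the α-line of the Balmer series in H.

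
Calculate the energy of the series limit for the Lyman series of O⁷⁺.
870.76 eV

The series limit corresponds to the transition from n = ∞ to n = 1.
This is the highest energy (shortest wavelength) transition in the Lyman series.

E_∞ = 0 eV
E_1 = -13.6057 × 8² / 1² = -870.76 eV

Energy at series limit:
ΔE = E_∞ - E_1 = 0 - (-870.76) = 870.76 eV

This energy equals the ionization energy from the n = 1 state of O⁷⁺.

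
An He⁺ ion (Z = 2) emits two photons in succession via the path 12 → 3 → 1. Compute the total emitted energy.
54.0449 eV

The energy levels of He⁺ are E_n = -13.6057 × 2² / n² eV.

First transition (12 → 3):
ΔE₁ = |E_3 - E_12|
ΔE₁ = |-6.0469777778 - (-0.3779361111)| = 5.6690417 eV

Second transition (3 → 1):
ΔE₂ = |E_1 - E_3|
ΔE₂ = |-54.4228000000 - (-6.0469777778)| = 48.3758222 eV

Total energy released:
E_total = ΔE₁ + ΔE₂ = 5.6690417 + 48.3758222 = 54.0449 eV

Note: This equals the direct transition 12 → 1: 54.0449 eV ✓
Energy is conserved regardless of the path taken.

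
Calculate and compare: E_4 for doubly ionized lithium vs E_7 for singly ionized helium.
Li²⁺ at n = 4 (E = -7.6532 eV)

Using E_n = -13.6057 Z² / n² eV:

Li²⁺ (Z = 3) at n = 4:
E = -13.6057 × 3² / 4² = -13.6057 × 9 / 16 = -7.6532063 eV

He⁺ (Z = 2) at n = 7:
E = -13.6057 × 2² / 7² = -13.6057 × 4 / 49 = -1.1106694 eV

Since -7.6532063 eV < -1.1106694 eV,
Li²⁺ at n = 4 is more tightly bound (requires more energy to ionize).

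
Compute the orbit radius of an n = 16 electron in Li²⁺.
4.51565 nm (or 45.15645 Å)

The Bohr radius formula is:
r_n = n² a₀ / Z

where a₀ = 0.05291772 nm is the Bohr radius.

For Li²⁺ (Z = 3) at n = 16:
r_16 = 16² × 0.05291772 nm / 3
r_16 = 256 × 0.05291772 nm / 3
r_16 = 13.546936 nm / 3
r_16 = 4.51565 nm

The electron orbits at approximately 4.51565 nm from the nucleus.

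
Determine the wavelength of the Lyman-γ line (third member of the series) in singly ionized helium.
24.30 nm

The lines of a series are numbered from the longest wavelength (smallest ΔE) outward; the third line is the transition from n = n_f + 3 to n_f.
The Lyman series has all transitions ending at n_f = 1.

For He⁺ (Z = 2), the third line (γ-line) is the jump from n = 4 to n = 1:
E_4 = -13.6057 × 2² / 4² = -3.4014 eV
E_1 = -13.6057 × 2² / 1² = -54.4228 eV
ΔE = E_4 - E_1 = 51.0214 eV

λ = hc/E = 1239.84 eV·nm / 51.0214 eV
λ = 24.30 nm

This is the γ-line of the Lyman series in He⁺.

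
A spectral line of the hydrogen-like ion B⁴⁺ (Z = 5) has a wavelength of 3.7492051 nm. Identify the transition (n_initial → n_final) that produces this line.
n = 6 → n = 1

First, find the photon energy from the wavelength (hc = 1239.84 eV·nm):
E = hc/λ = 1239.84 eV·nm / 3.7492051 nm = 330.69410 eV

The energy levels of B⁴⁺ satisfy E_n = -13.6057 × 5² / n² eV, so an emission n_i → n_f releases
ΔE = 13.6057 × 5² × (1/n_f² − 1/n_i²) eV.

Setting ΔE equal to the photon energy:
1/n_f² − 1/n_i² = 330.69410 / (13.6057 × 5²) = 0.97222223

Since 1/n_i² must be positive, we need 1/n_f² > 0.97222223, i.e. n_f ≤ 1. For each allowed n_f, solve n_i = (1/n_f² − 0.97222223)^(−1/2) and check whether it is a whole number:
  n_f = 1: 1/n_i² = 1.00000000 − 0.97222223 = 0.02777777 → n_i = 6.000  → integer, n_i = 6 ✓

Only n_f = 1 gives an integer upper level, n_i = 6.

The transition is from n = 6 to n = 1 (emission).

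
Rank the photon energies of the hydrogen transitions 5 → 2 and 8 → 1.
8 → 1

Calculate the energy for each transition:

Transition 5 → 2:
ΔE₁ = |E_2 - E_5| = |-13.6057/2² - (-13.6057/5²)|
ΔE₁ = |-3.40142500000 - (-0.54422800000)| = 2.85719700 eV

Transition 8 → 1:
ΔE₂ = |E_1 - E_8| = |-13.6057/1² - (-13.6057/8²)|
ΔE₂ = |-13.60570000000 - (-0.21258906250)| = 13.39311094 eV

Since 13.39311094 eV > 2.85719700 eV, the transition 8 → 1 emits the more energetic photon.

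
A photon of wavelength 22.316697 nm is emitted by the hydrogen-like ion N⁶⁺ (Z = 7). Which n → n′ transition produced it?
n = 6 → n = 3

First, find the photon energy from the wavelength (hc = 1239.84 eV·nm):
E = hc/λ = 1239.84 eV·nm / 22.316697 nm = 55.556609 eV

The energy levels of N⁶⁺ satisfy E_n = -13.6057 × 7² / n² eV, so an emission n_i → n_f releases
ΔE = 13.6057 × 7² × (1/n_f² − 1/n_i²) eV.

Setting ΔE equal to the photon energy:
1/n_f² − 1/n_i² = 55.556609 / (13.6057 × 7²) = 0.083333334

Since 1/n_i² must be positive, we need 1/n_f² > 0.083333334, i.e. n_f ≤ 3. For each allowed n_f, solve n_i = (1/n_f² − 0.083333334)^(−1/2) and check whether it is a whole number:
  n_f = 1: 1/n_i² = 1.000000000 − 0.083333334 = 0.916666666 → n_i = 1.044  (not an integer) ✗
  n_f = 2: 1/n_i² = 0.250000000 − 0.083333334 = 0.166666666 → n_i = 2.449  (not an integer) ✗
  n_f = 3: 1/n_i² = 0.111111111 − 0.083333334 = 0.027777777 → n_i = 6.000  → integer, n_i = 6 ✓

Only n_f = 3 gives an integer upper level, n_i = 6.

The transition is from n = 6 to n = 3 (emission).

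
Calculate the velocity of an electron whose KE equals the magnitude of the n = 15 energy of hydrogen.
1.45846e+05 m/s (or 0.04865% of c)

The binding energy at n = 15 for hydrogen is:
E_15 = -13.6057/15² = -0.0604697778 eV
|E_15| = 0.0604697778 eV

Convert to Joules:
KE = 0.0604697778 eV × (1.602177 × 10⁻¹⁹ J/eV) = 9.6883287e-21 J

Using KE = ½mv²:
v = √(2·KE/m_e)
v = √(2 × 9.6883287e-21 J / 9.10938 × 10⁻³¹ kg)
v = 1.45846e+05 m/s

This is approximately 0.04865% the speed of light.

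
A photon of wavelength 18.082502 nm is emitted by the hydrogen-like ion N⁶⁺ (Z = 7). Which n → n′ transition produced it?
n = 11 → n = 3

First, find the photon energy from the wavelength (hc = 1239.84 eV·nm):
E = hc/λ = 1239.84 eV·nm / 18.082502 nm = 68.565733 eV

The energy levels of N⁶⁺ satisfy E_n = -13.6057 × 7² / n² eV, so an emission n_i → n_f releases
ΔE = 13.6057 × 7² × (1/n_f² − 1/n_i²) eV.

Setting ΔE equal to the photon energy:
1/n_f² − 1/n_i² = 68.565733 / (13.6057 × 7²) = 0.10284665

Since 1/n_i² must be positive, we need 1/n_f² > 0.10284665, i.e. n_f ≤ 3. For each allowed n_f, solve n_i = (1/n_f² − 0.10284665)^(−1/2) and check whether it is a whole number:
  n_f = 1: 1/n_i² = 1.00000000 − 0.10284665 = 0.89715335 → n_i = 1.056  (not an integer) ✗
  n_f = 2: 1/n_i² = 0.25000000 − 0.10284665 = 0.14715335 → n_i = 2.607  (not an integer) ✗
  n_f = 3: 1/n_i² = 0.11111111 − 0.10284665 = 0.00826446 → n_i = 11.000  → integer, n_i = 11 ✓

Only n_f = 3 gives an integer upper level, n_i = 11.

The transition is from n = 11 to n = 3 (emission).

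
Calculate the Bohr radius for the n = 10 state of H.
5.29177 nm (or 52.91772 Å)

The Bohr radius formula is:
r_n = n² a₀ / Z

where a₀ = 0.05291772 nm is the Bohr radius.

For H (Z = 1) at n = 10:
r_10 = 10² × 0.05291772 nm / 1
r_10 = 100 × 0.05291772 nm / 1
r_10 = 5.291772 nm / 1
r_10 = 5.29177 nm

The electron orbits at approximately 5.29177 nm from the nucleus.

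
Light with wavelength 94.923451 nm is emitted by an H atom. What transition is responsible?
n = 5 → n = 1

First, find the photon energy from the wavelength (hc = 1239.84 eV·nm):
E = hc/λ = 1239.84 eV·nm / 94.923451 nm = 13.061472 eV

The energy levels of hydrogen satisfy E_n = -13.6057 / n² eV, so an emission n_i → n_f releases
ΔE = 13.6057 × (1/n_f² − 1/n_i²) eV.

Setting ΔE equal to the photon energy:
1/n_f² − 1/n_i² = 13.061472 / 13.6057 = 0.96000000

Since 1/n_i² must be positive, we need 1/n_f² > 0.96000000, i.e. n_f ≤ 1. For each allowed n_f, solve n_i = (1/n_f² − 0.96000000)^(−1/2) and check whether it is a whole number:
  n_f = 1: 1/n_i² = 1.00000000 − 0.96000000 = 0.04000000 → n_i = 5.000  → integer, n_i = 5 ✓

Only n_f = 1 gives an integer upper level, n_i = 5.

The transition is from n = 5 to n = 1 (emission).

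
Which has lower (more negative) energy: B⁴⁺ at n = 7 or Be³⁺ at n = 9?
B⁴⁺ at n = 7 (E = -6.9417 eV)

Using E_n = -13.6057 Z² / n² eV:

B⁴⁺ (Z = 5) at n = 7:
E = -13.6057 × 5² / 7² = -13.6057 × 25 / 49 = -6.9416837 eV

Be³⁺ (Z = 4) at n = 9:
E = -13.6057 × 4² / 9² = -13.6057 × 16 / 81 = -2.6875457 eV

Since -6.9416837 eV < -2.6875457 eV,
B⁴⁺ at n = 7 is more tightly bound (requires more energy to ionize).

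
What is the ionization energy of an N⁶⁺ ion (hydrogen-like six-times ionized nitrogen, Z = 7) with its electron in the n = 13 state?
3.944848 eV

The ionization energy is the energy needed to remove the electron completely (n → ∞).

For a hydrogen-like ion with Z = 7, E_n = -13.6057 Z² / n² eV.

At n = 13: E_13 = -13.6057 × 7² / 13² = -3.944847929 eV
At n = ∞: E_∞ = 0 eV

Ionization energy = E_∞ - E_13 = 0 - (-3.944847929) = 3.944847929 eV
Ionization energy ≈ 3.944848 eV

This is also called the binding energy of the electron in state n = 13.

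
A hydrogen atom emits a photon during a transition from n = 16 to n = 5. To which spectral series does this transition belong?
Pfund series

The spectral series in hydrogen are named based on the final (lower) energy level:
- Lyman series: n_final = 1 (ultraviolet)
- Balmer series: n_final = 2 (visible/near-UV)
- Paschen series: n_final = 3 (infrared)
- Brackett series: n_final = 4 (infrared)
- Pfund series: n_final = 5 (far infrared)

Since this transition ends at n = 5, it belongs to the Pfund series.

For reference, this 16 → 5 line has photon energy
ΔE = 13.6057 eV × (1/5² - 1/16²) = 0.4910807344 eV,
corresponding to wavelength λ = hc/ΔE = 1239.84 eV·nm / 0.4910807344 eV = 2524.7172 nm in the far infrared region.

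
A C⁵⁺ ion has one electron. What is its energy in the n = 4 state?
-30.61283 eV

For hydrogen-like ions, the energy levels scale with Z²:
E_n = -13.6057 Z² / n² eV

For C⁵⁺ (Z = 6) at n = 4:
E_4 = -13.6057 × 6² / 4²
E_4 = -13.6057 × 36 / 16
E_4 = -489.8052 / 16
E_4 = -30.61283 eV

The energy is 36 times more negative than hydrogen at the same n due to the stronger nuclear charge.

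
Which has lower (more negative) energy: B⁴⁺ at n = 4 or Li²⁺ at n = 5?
B⁴⁺ at n = 4 (E = -21.258906 eV)

Using E_n = -13.6057 Z² / n² eV:

B⁴⁺ (Z = 5) at n = 4:
E = -13.6057 × 5² / 4² = -13.6057 × 25 / 16 = -21.258906250 eV

Li²⁺ (Z = 3) at n = 5:
E = -13.6057 × 3² / 5² = -13.6057 × 9 / 25 = -4.898052000 eV

Since -21.258906250 eV < -4.898052000 eV,
B⁴⁺ at n = 4 is more tightly bound (requires more energy to ionize).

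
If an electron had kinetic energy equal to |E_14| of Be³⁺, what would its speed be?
6.2506e+05 m/s (or 0.20850% of c)

The binding energy at n = 14 for Be³⁺ is:
E_14 = -13.6057 × 4²/14² = -1.1106694 eV
|E_14| = 1.1106694 eV

Convert to Joules:
KE = 1.1106694 eV × (1.602177 × 10⁻¹⁹ J/eV) = 1.779489e-19 J

Using KE = ½mv²:
v = √(2·KE/m_e)
v = √(2 × 1.779489e-19 J / 9.10938 × 10⁻³¹ kg)
v = 6.2506e+05 m/s

This is approximately 0.20850% the speed of light.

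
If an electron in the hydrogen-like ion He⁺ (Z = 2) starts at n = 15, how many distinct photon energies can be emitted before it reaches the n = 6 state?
45

The electron can occupy levels n = 6, 7, ..., 15 during de-excitation — that is m = 15 - 6 + 1 = 10 distinct levels.

The number of distinct spectral lines equals the number of ways to choose 2 of these m levels (each pair gives one possible emission transition):

Number of lines = m(m-1)/2 = 10×9/2 = 45

These correspond to all possible transitions between the 10 levels:
15 → 14, 15 → 13, 15 → 12, 15 → 11, 15 → 10, 15 → 9, 15 → 8, 15 → 7...

Each transition produces a photon with a unique energy (and thus wavelength). This count does not depend on Z.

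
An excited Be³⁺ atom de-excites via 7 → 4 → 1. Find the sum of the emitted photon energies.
213.25 eV

The energy levels of Be³⁺ are E_n = -13.6057 × 4² / n² eV.

First transition (7 → 4):
ΔE₁ = |E_4 - E_7|
ΔE₁ = |-13.60570000 - (-4.44267755)| = 9.16302 eV

Second transition (4 → 1):
ΔE₂ = |E_1 - E_4|
ΔE₂ = |-217.69120000 - (-13.60570000)| = 204.08550 eV

Total energy released:
E_total = ΔE₁ + ΔE₂ = 9.16302 + 204.08550 = 213.25 eV

Note: This equals the direct transition 7 → 1: 213.25 eV ✓
Energy is conserved regardless of the path taken.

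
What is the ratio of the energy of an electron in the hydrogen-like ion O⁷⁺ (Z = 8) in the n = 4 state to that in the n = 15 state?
14.0625

Using E_n = -13.6057 Z² / n² eV with Z = 8:

E_4 = -13.6057 × 8² / 4² = -870.7648 / 16 = -54.422800000 eV
E_15 = -13.6057 × 8² / 15² = -870.7648 / 225 = -3.870065778 eV

The ratio is:
E_4/E_15 = (-54.422800000) / (-3.870065778)
E_4/E_15 = (-870.7648/16) / (-870.7648/225)
E_4/E_15 = 225/16
E_4/E_15 = 14.0625
(Note: the Z² factors cancel in the ratio.)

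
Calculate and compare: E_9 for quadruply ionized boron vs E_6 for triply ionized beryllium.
Be³⁺ at n = 6 (E = -6.05 eV)

Using E_n = -13.6057 Z² / n² eV:

B⁴⁺ (Z = 5) at n = 9:
E = -13.6057 × 5² / 9² = -13.6057 × 25 / 81 = -4.19929 eV

Be³⁺ (Z = 4) at n = 6:
E = -13.6057 × 4² / 6² = -13.6057 × 16 / 36 = -6.04698 eV

Since -6.04698 eV < -4.19929 eV,
Be³⁺ at n = 6 is more tightly bound (requires more energy to ionize).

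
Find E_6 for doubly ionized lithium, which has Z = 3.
-3.401 eV

For hydrogen-like ions, the energy levels scale with Z²:
E_n = -13.6057 Z² / n² eV

For Li²⁺ (Z = 3) at n = 6:
E_6 = -13.6057 × 3² / 6²
E_6 = -13.6057 × 9 / 36
E_6 = -122.4513 / 36
E_6 = -3.401 eV

The energy is 9 times more negative than hydrogen at the same n due to the stronger nuclear charge.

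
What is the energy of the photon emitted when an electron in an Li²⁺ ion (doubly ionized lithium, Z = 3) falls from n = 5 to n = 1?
117.55325 eV

The energy levels are E_n = -13.6057 Z² eV / n².

Energy at n = 5: E_5 = -13.6057 × 3² / 5² = -4.89805200 eV
Energy at n = 1: E_1 = -13.6057 × 3² / 1² = -122.45130000 eV

For emission (electron falling to lower state), the photon energy is:
E_photon = E_5 - E_1 = |-4.89805200 - (-122.45130000)|
E_photon = 117.55325 eV

This energy is carried away by the emitted photon.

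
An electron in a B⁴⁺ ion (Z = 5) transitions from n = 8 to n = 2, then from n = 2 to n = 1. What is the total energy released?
334.828 eV

The energy levels of B⁴⁺ are E_n = -13.6057 × 5² / n² eV.

First transition (8 → 2):
ΔE₁ = |E_2 - E_8|
ΔE₁ = |-85.035625000 - (-5.314726563)| = 79.720898 eV

Second transition (2 → 1):
ΔE₂ = |E_1 - E_2|
ΔE₂ = |-340.142500000 - (-85.035625000)| = 255.106875 eV

Total energy released:
E_total = ΔE₁ + ΔE₂ = 79.720898 + 255.106875 = 334.828 eV

Note: This equals the direct transition 8 → 1: 334.828 eV ✓
Energy is conserved regardless of the path taken.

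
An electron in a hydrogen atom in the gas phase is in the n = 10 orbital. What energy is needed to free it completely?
0.13606 eV

The ionization energy is the energy needed to remove the electron completely (n → ∞).

For hydrogen, E_n = -13.6057 eV / n².

At n = 10: E_10 = -13.6057 / 10² = -0.13605700 eV
At n = ∞: E_∞ = 0 eV

Ionization energy = E_∞ - E_10 = 0 - (-0.13605700) = 0.13605700 eV
Ionization energy ≈ 0.13606 eV

This is also called the binding energy of the electron in state n = 10.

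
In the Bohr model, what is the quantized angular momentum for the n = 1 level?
1.0546e-34 J·s (or 1ℏ)

In the Bohr model, angular momentum is quantized:
L = nℏ

where ℏ = h/(2π) = 1.054572e-34 J·s

For n = 1:
L = 1 × 1.054572e-34 J·s
L = 1.0546e-34 J·s

This can also be written as L = 1ℏ.
The angular momentum is an integer multiple of the reduced Planck constant.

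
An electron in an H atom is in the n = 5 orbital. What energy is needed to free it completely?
0.5442 eV

The ionization energy is the energy needed to remove the electron completely (n → ∞).

For hydrogen, E_n = -13.6057 eV / n².

At n = 5: E_5 = -13.6057 / 5² = -0.5442280 eV
At n = ∞: E_∞ = 0 eV

Ionization energy = E_∞ - E_5 = 0 - (-0.5442280) = 0.5442280 eV
Ionization energy ≈ 0.5442 eV

This is also called the binding energy of the electron in state n = 5.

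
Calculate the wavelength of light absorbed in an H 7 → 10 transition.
8755.29 nm

First, find the transition energy using E_n = -13.6057 / n² eV:
E_7 = -13.6057 / 7² = -0.27766735 eV
E_10 = -13.6057 / 10² = -0.13605700 eV

Photon energy: |ΔE| = |E_10 - E_7| = 0.14161035 eV

Convert to wavelength using E = hc/λ with hc = 1239.84 eV·nm:
λ = hc/E = 1239.84 eV·nm / 0.14161035 eV
λ = 8755.29 nm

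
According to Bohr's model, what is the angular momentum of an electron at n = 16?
1.687e-33 J·s (or 16ℏ)

In the Bohr model, angular momentum is quantized:
L = nℏ

where ℏ = h/(2π) = 1.05457e-34 J·s

For n = 16:
L = 16 × 1.05457e-34 J·s
L = 1.687e-33 J·s

This can also be written as L = 16ℏ.
The angular momentum is an integer multiple of the reduced Planck constant.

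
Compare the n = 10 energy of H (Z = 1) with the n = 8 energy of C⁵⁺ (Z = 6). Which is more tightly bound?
C⁵⁺ at n = 8 (E = -7.65 eV)

Using E_n = -13.6057 Z² / n² eV:

H (Z = 1) at n = 10:
E = -13.6057 × 1² / 10² = -13.6057 × 1 / 100 = -0.13606 eV

C⁵⁺ (Z = 6) at n = 8:
E = -13.6057 × 6² / 8² = -13.6057 × 36 / 64 = -7.65321 eV

Since -7.65321 eV < -0.13606 eV,
C⁵⁺ at n = 8 is more tightly bound (requires more energy to ionize).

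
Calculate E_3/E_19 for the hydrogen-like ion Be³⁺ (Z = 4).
40.111

Using E_n = -13.6057 Z² / n² eV with Z = 4:

E_3 = -13.6057 × 4² / 3² = -217.6912 / 9 = -24.187911111 eV
E_19 = -13.6057 × 4² / 19² = -217.6912 / 361 = -0.603022715 eV

The ratio is:
E_3/E_19 = (-24.187911111) / (-0.603022715)
E_3/E_19 = (-217.6912/9) / (-217.6912/361)
E_3/E_19 = 361/9
E_3/E_19 = 40.111
(Note: the Z² factors cancel in the ratio.)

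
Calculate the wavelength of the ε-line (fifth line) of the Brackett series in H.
1816.92248 nm

The lines of a series are numbered from the longest wavelength (smallest ΔE) outward; the fifth line is the transition from n = n_f + 5 to n_f.
The Brackett series has all transitions ending at n_f = 4.

For H, the fifth line (ε-line) is the jump from n = 9 to n = 4:
E_9 = -13.6057 / 9² = -0.16797160494 eV
E_4 = -13.6057 / 4² = -0.85035625000 eV
ΔE = E_9 - E_4 = 0.68238464506 eV

λ = hc/E = 1239.84 eV·nm / 0.68238464506 eV
λ = 1816.92248 nm

This is the ε-line of the Brackett series in H.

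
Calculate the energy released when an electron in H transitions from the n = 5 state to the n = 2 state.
2.857 eV

The energy levels are E_n = -13.6057 eV / n².

Energy at n = 5: E_5 = -13.6057 / 5² = -0.544228 eV
Energy at n = 2: E_2 = -13.6057 / 2² = -3.401425 eV

For emission (electron falling to lower state), the photon energy is:
E_photon = E_5 - E_2 = |-0.544228 - (-3.401425)|
E_photon = 2.857 eV

This energy is carried away by the emitted photon.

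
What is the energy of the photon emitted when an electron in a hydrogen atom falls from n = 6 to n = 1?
13.22776 eV

The energy levels are E_n = -13.6057 eV / n².

Energy at n = 6: E_6 = -13.6057 / 6² = -0.37793611 eV
Energy at n = 1: E_1 = -13.6057 / 1² = -13.60570000 eV

For emission (electron falling to lower state), the photon energy is:
E_photon = E_6 - E_1 = |-0.37793611 - (-13.60570000)|
E_photon = 13.22776 eV

This energy is carried away by the emitted photon.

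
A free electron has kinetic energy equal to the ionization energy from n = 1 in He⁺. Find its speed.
4.3754e+06 m/s (or 1.46% of c)

The binding energy at n = 1 for He⁺ is:
E_1 = -13.6057 × 2²/1² = -54.422800 eV
|E_1| = 54.422800 eV

Convert to Joules:
KE = 54.422800 eV × (1.602177 × 10⁻¹⁹ J/eV) = 8.719496e-18 J

Using KE = ½mv²:
v = √(2·KE/m_e)
v = √(2 × 8.719496e-18 J / 9.10938 × 10⁻³¹ kg)
v = 4.3754e+06 m/s

This is approximately 1.46% the speed of light.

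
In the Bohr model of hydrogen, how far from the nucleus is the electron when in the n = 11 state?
6.4030 nm (or 64.0304 Å)

The Bohr radius formula is:
r_n = n² a₀ / Z

where a₀ = 0.0529177 nm is the Bohr radius.

For H (Z = 1) at n = 11:
r_11 = 11² × 0.0529177 nm / 1
r_11 = 121 × 0.0529177 nm / 1
r_11 = 6.40304 nm / 1
r_11 = 6.4030 nm

The electron orbits at approximately 6.4030 nm from the nucleus.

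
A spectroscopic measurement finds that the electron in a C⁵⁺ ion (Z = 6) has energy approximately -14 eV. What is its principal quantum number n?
n = 6

The exact energy levels follow E_n = -13.6057 Z² / n² eV with Z = 6.

The measured value (-14 eV) is reported to only 2 significant figures, so we must test candidate n values and see which one matches to that precision.

Candidate energies:
  n = 4:  E = -13.6057 × 6² / 4² = -30.61283 eV
  n = 5:  E = -13.6057 × 6² / 5² = -19.59221 eV
  n = 6:  E = -13.6057 × 6² / 6² = -13.60570 eV  ← matches
  n = 7:  E = -13.6057 × 6² / 7² = -9.99602 eV
  n = 8:  E = -13.6057 × 6² / 8² = -7.65321 eV

Checking against the measurement of -14 eV (2 sig figs), only n = 6 agrees:
E_6 = -13.60570 eV, which rounds to -14 eV ✓

Therefore n = 6.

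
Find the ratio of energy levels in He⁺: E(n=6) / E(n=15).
6.25

Using E_n = -13.6057 Z² / n² eV with Z = 2:

E_6 = -13.6057 × 2² / 6² = -54.4228 / 36 = -1.51174444 eV
E_15 = -13.6057 × 2² / 15² = -54.4228 / 225 = -0.24187911 eV

The ratio is:
E_6/E_15 = (-1.51174444) / (-0.24187911)
E_6/E_15 = (-54.4228/36) / (-54.4228/225)
E_6/E_15 = 225/36
E_6/E_15 = 6.25
(Note: the Z² factors cancel in the ratio.)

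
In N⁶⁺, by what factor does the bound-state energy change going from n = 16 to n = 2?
64.000000

Using E_n = -13.6057 Z² / n² eV with Z = 7:

E_2 = -13.6057 × 7² / 2² = -666.6793 / 4 = -166.669825000000 eV
E_16 = -13.6057 × 7² / 16² = -666.6793 / 256 = -2.604216015625 eV

The ratio is:
E_2/E_16 = (-166.669825000000) / (-2.604216015625)
E_2/E_16 = (-666.6793/4) / (-666.6793/256)
E_2/E_16 = 256/4
E_2/E_16 = 64.000000
(Note: the Z² factors cancel in the ratio.)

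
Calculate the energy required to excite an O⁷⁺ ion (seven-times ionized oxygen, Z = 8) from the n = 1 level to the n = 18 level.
868.0773 eV

The energy levels of a hydrogen-like atom are E_n = -13.6057 Z² eV / n².

Energy at n = 1: E_1 = -13.6057 × 8² / 1² = -870.7648000 eV
Energy at n = 18: E_18 = -13.6057 × 8² / 18² = -2.6875457 eV

The excitation energy is the difference:
ΔE = E_18 - E_1
ΔE = -2.6875457 - (-870.7648000)
ΔE = 868.0773 eV

Since this is positive, energy must be absorbed (photon absorption).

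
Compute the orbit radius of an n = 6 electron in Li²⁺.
0.6350 nm (or 6.3501 Å)

The Bohr radius formula is:
r_n = n² a₀ / Z

where a₀ = 0.0529177 nm is the Bohr radius.

For Li²⁺ (Z = 3) at n = 6:
r_6 = 6² × 0.0529177 nm / 3
r_6 = 36 × 0.0529177 nm / 3
r_6 = 1.90504 nm / 3
r_6 = 0.6350 nm

The electron orbits at approximately 0.6350 nm from the nucleus.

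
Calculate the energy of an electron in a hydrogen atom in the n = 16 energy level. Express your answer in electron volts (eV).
-0.053147 eV

The energy levels of a hydrogen-like atom are given by:
E_n = -13.6057 eV / n²

For n = 16:
E_16 = -13.6057 eV / 16²
E_16 = -13.6057 eV / 256
E_16 = -0.053147 eV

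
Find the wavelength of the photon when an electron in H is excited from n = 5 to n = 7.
4651.24911 nm

First, find the transition energy using E_n = -13.6057 / n² eV:
E_5 = -13.6057 / 5² = -0.54422800000 eV
E_7 = -13.6057 / 7² = -0.27766734694 eV

Photon energy: |ΔE| = |E_7 - E_5| = 0.26656065306 eV

Convert to wavelength using E = hc/λ with hc = 1239.84 eV·nm:
λ = hc/E = 1239.84 eV·nm / 0.26656065306 eV
λ = 4651.24911 nm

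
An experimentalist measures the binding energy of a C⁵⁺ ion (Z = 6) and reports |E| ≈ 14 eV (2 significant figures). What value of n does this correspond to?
n = 6

The exact energy levels follow E_n = -13.6057 Z² / n² eV with Z = 6.

The measured value (-14 eV) is reported to only 2 significant figures, so we must test candidate n values and see which one matches to that precision.

Candidate energies:
  n = 4:  E = -13.6057 × 6² / 4² = -30.61283 eV
  n = 5:  E = -13.6057 × 6² / 5² = -19.59221 eV
  n = 6:  E = -13.6057 × 6² / 6² = -13.60570 eV  ← matches
  n = 7:  E = -13.6057 × 6² / 7² = -9.99602 eV
  n = 8:  E = -13.6057 × 6² / 8² = -7.65321 eV

Checking against the measurement of -14 eV (2 sig figs), only n = 6 agrees:
E_6 = -13.60570 eV, which rounds to -14 eV ✓

Therefore n = 6.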